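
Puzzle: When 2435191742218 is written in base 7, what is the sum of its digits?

2435191742218 in base 7 is 340636215164434.
Digit sum: 3+4+0+6+3+6+2+1+5+1+6+4+4+3+4 = 52.

52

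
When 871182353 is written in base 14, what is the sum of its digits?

871182353 in base 14 is 839B83CD.
Digit sum: 8+3+9+11+8+3+12+13 = 67.

67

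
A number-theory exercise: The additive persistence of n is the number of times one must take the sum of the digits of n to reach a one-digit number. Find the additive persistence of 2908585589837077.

3

2908585589837077 → 91 → 10 → 1 (3 steps)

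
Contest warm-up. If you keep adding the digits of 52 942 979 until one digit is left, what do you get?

2

5+2+9+4+2+9+7+9 = 47
4+7 = 11
1+1 = 2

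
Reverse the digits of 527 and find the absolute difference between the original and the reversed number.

198

Reverse of 527 is 725.
|527 − 725| = 198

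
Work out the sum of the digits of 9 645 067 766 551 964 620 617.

108

9+6+4+5+0+6+7+7+6+6+5+5+1+9+6+4+6+2+0+6+1+7 = 108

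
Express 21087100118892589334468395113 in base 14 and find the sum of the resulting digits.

179

21087100118892589334468395113 in base 14 is 67BC43A57DAD9C6418A33533B.
Digit sum: 6+7+11+12+4+3+10+5+7+13+10+13+9+12+6+4+1+8+10+3+3+5+3+3+11 = 179.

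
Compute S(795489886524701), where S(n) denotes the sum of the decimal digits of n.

83

7+9+5+4+8+9+8+8+6+5+2+4+7+0+1 = 83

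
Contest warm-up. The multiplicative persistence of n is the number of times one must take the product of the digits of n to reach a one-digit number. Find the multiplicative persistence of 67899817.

67899817 → 1524096 → 0 (2 steps)

2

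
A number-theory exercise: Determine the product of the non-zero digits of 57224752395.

5292000

5×7×2×2×4×7×5×2×3×9×5 = 5292000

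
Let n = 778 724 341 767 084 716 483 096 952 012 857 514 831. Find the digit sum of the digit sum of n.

First digit sum: 180.
1+8+0 = 9.

9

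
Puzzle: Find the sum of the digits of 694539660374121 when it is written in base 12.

89

694539660374121 in base 12 is 65A92532B97749.
Digit sum: 6+5+10+9+2+5+3+2+11+9+7+7+4+9 = 89.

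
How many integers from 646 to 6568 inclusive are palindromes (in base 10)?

The integers in [646, 6568] that are palindromes (in base 10): 646, 656, 666, 676, 686, 696, …, 6446, 6556.
92 qualify.

92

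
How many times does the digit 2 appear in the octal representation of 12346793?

1

12346793 in base 8 is 57062651.
The digit 2 appears 1 time.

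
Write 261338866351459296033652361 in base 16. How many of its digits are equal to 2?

2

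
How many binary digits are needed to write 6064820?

6064820 in base 2 is 10111001000101010110100, which has 23 digits.

23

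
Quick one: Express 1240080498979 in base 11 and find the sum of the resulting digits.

1240080498979 in base 11 is 438A08127213.
Digit sum: 4+3+8+10+0+8+1+2+7+2+1+3 = 49.

49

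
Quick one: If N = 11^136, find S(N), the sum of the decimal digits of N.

11^136 = 4259956668082612619277447642878823023942940540054226709850861458775704113189666216045909782718031049226064266217972940156600059061546972459361
Sum of its 142 digits: 628.

628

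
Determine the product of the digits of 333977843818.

73156608

3×3×3×9×7×7×8×4×3×8×1×8 = 73156608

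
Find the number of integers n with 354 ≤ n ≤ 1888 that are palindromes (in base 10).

73

The integers in [354, 1888] that are palindromes (in base 10): 363, 373, 383, 393, 404, 414, …, 1771, 1881.
73 qualify.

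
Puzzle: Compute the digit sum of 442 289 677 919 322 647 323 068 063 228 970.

4+4+2+2+8+9+6+7+7+9+1+9+3+2+2+6+4+7+3+2+3+0+6+8+0+6+3+2+2+8+9+7+0 = 151

151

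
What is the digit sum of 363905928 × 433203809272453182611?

117

363905928 × 433203809272453182611 = 157645434226427080254609418008
Sum of its 30 digits: 117.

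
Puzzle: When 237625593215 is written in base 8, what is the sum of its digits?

237625593215 in base 8 is 3352345546577.
Digit sum: 3+3+5+2+3+4+5+5+4+6+5+7+7 = 59.

59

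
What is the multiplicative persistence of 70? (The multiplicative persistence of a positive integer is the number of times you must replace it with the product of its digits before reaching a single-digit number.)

1

70 → 0 (1 step)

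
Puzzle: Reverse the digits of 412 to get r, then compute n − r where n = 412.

198

Reverse of 412 is 214.
412 − 214 = 198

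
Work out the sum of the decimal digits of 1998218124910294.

1+9+9+8+2+1+8+1+2+4+9+1+0+2+9+4 = 70

70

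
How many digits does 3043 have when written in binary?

12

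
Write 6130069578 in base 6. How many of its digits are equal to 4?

3

6130069578 in base 6 is 2452140355430.
The digit 4 appears 3 times.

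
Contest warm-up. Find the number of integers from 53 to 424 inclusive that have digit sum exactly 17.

14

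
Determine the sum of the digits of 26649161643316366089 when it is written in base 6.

69

26649161643316366089 in base 6 is 5342450152201521453344013.
Digit sum: 5+3+4+2+4+5+0+1+5+2+2+0+1+5+2+1+4+5+3+3+4+4+0+1+3 = 69.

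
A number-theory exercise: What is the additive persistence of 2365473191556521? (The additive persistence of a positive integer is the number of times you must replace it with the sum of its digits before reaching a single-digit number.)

2365473191556521 → 65 → 11 → 2 (3 steps)

3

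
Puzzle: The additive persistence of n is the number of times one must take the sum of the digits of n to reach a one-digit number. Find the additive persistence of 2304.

1

2304 → 9 (1 step)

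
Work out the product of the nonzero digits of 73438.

7×3×4×3×8 = 2016

2016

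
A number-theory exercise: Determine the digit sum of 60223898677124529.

6+0+2+2+3+8+9+8+6+7+7+1+2+4+5+2+9 = 81

81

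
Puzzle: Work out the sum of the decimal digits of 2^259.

2^259 = 926336713898529563388567880069503262826159877325124512315660672063305037119488
Sum of its 78 digits: 353.

353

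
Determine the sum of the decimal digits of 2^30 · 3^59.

2^30 · 3^59 = 15172386535967780118597904926095966208
Sum of its 38 digits: 189.

189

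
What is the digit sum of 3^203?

3^203 = 7171577699648618772147095694966049924389303221641651391313523966955497254335158940848386874188027
Sum of its 97 digits: 477.

477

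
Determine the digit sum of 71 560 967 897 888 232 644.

110

7+1+5+6+0+9+6+7+8+9+7+8+8+8+2+3+2+6+4+4 = 110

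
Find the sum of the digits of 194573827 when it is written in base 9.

194573827 in base 9 is 446111101.
Digit sum: 4+4+6+1+1+1+1+0+1 = 19.

19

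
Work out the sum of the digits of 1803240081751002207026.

59

1+8+0+3+2+4+0+0+8+1+7+5+1+0+0+2+2+0+7+0+2+6 = 59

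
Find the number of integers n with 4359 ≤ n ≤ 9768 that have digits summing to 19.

The integers in [4359, 9768] that have digits summing to 19: 4366, 4375, 4384, 4393, 4429, 4438, …, 9721, 9730.
405 qualify.

405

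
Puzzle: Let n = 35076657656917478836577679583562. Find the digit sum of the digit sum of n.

First digit sum: 179.
1+7+9 = 17.

17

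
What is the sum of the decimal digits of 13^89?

13^89 = 1383433714535477836295304383783820453092086974839448400254698134232250458309917484540068859490708973
Sum of its 100 digits: 457.

457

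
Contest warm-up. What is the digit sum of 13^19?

85

13^19 = 1461920290375446110677
Sum of its 22 digits: 85.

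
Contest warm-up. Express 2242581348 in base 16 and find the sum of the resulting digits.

48

2242581348 in base 16 is 85AB1364.
Digit sum: 8+5+10+11+1+3+6+4 = 48.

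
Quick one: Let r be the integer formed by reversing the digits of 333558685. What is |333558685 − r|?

253296648

Reverse of 333558685 is 586855333.
|333558685 − 586855333| = 253296648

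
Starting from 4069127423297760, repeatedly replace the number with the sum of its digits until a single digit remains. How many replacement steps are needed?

3

4069127423297760 → 69 → 15 → 6 (3 steps)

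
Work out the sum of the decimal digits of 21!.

63

21! = 51090942171709440000
Sum of its 20 digits: 63.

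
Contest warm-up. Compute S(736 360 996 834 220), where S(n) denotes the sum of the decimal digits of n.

68

7+3+6+3+6+0+9+9+6+8+3+4+2+2+0 = 68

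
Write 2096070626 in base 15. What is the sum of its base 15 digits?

62

2096070626 in base 15 is C403CE6B.
Digit sum: 12+4+0+3+12+14+6+11 = 62.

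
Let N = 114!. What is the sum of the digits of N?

114! = 2543559733472187557120132004189335234812341496026552301496526393412538629248600474981599398141467853800514886431180030568224218435400019580180261753940817530060800000000000000000000000000
Sum of its 187 digits: 648.

648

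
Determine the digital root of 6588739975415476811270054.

5

6+5+8+8+7+3+9+9+7+5+4+1+5+4+7+6+8+1+1+2+7+0+0+5+4 = 122
1+2+2 = 5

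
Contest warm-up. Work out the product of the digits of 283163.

2×8×3×1×6×3 = 864

864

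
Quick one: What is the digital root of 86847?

8+6+8+4+7 = 33
3+3 = 6

6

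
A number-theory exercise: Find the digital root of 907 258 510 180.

1

9+0+7+2+5+8+5+1+0+1+8+0 = 46
4+6 = 10
1+0 = 1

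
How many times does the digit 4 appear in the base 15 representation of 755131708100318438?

755131708100318438 in base 15 is 1AD00DD9D6365428.
The digit 4 appears 1 time.

1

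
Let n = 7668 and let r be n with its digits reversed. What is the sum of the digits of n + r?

Reversal of 7668 is 8667; 7668 + 8667 = 16335.
Digit sum of 16335: 1+6+3+3+5 = 18.

18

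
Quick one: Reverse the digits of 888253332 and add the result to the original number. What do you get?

1121606220

Reverse of 888253332 is 233352888.
888253332 + 233352888 = 1121606220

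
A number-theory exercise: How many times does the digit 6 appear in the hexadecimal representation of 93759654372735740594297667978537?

93759654372735740594297667978537 in base 16 is 49F69C85638817A59AA81CA0529.
The digit 6 appears 2 times.

2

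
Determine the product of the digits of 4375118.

4×3×7×5×1×1×8 = 3360

3360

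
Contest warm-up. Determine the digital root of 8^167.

8

The digital root of n equals n mod 9 (or 9 when 9 | n), so we need 8^167 mod 9.
8^167 ≡ 8 (mod 9), so the digital root is 8.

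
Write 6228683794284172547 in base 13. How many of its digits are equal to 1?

6228683794284172547 in base 13 is 948C25C1670609851.
The digit 1 appears 2 times.

2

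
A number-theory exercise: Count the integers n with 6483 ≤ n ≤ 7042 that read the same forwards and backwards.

The integers in [6483, 7042] that read the same forwards and backwards: 6556, 6666, 6776, 6886, 6996, 7007.
6 qualify.

6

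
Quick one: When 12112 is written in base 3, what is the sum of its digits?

12112 in base 3 is 121121121.
Digit sum: 1+2+1+1+2+1+1+2+1 = 12.

12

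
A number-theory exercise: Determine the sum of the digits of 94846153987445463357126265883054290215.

9+4+8+4+6+1+5+3+9+8+7+4+4+5+4+6+3+3+5+7+1+2+6+2+6+5+8+8+3+0+5+4+2+9+0+2+1+5 = 174

174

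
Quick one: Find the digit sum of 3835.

19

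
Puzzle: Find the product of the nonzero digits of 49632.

1296

4×9×6×3×2 = 1296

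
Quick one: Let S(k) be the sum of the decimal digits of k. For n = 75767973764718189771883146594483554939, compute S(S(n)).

8

First digit sum: 215.
2+1+5 = 8.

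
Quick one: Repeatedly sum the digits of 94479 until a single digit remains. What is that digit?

9+4+4+7+9 = 33
3+3 = 6

6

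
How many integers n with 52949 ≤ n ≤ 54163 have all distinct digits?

417

The integers in [52949, 54163] that have all distinct digits: 52960, 52961, 52963, 52964, 52967, 52968, …, 54162, 54163.
417 qualify.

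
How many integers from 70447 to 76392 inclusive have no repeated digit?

2037

The integers in [70447, 76392] that have no repeated digit: 70451, 70452, 70453, 70456, 70458, 70459, …, 76391, 76392.
2037 qualify.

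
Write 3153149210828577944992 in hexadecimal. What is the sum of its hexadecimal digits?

3153149210828577944992 in base 16 is AAEEBC5525E8ABB5A0.
Digit sum: 10+10+14+14+11+12+5+5+2+5+14+8+10+11+11+5+10+0 = 157.

157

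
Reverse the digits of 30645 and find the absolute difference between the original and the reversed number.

Reverse of 30645 is 54603.
|30645 − 54603| = 23958

23958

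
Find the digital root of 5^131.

The digital root of n equals n mod 9 (or 9 when 9 | n), so we need 5^131 mod 9.
5^131 ≡ 2 (mod 9), so the digital root is 2.

2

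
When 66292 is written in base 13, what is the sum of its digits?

66292 in base 13 is 24235.
Digit sum: 2+4+2+3+5 = 16.

16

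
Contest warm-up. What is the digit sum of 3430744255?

37

3+4+3+0+7+4+4+2+5+5 = 37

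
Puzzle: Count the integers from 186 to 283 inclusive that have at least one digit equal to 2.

85

The integers in [186, 283] that have at least one digit equal to 2: 192, 200, 201, 202, 203, 204, …, 282, 283.
85 qualify.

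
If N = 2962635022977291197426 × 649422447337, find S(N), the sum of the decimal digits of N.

137

2962635022977291197426 × 649422447337 = 1924001687188221677607300154954562
Sum of its 34 digits: 137.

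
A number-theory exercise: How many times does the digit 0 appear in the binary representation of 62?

62 in base 2 is 111110.
The digit 0 appears 1 time.

1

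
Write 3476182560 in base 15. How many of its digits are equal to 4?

1

3476182560 in base 15 is 1552A5040.
The digit 4 appears 1 time.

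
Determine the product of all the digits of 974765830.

9×7×4×7×6×5×8×3×0 = 0

0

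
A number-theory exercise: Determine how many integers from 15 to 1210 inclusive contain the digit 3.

The integers in [15, 1210] that contain the digit 3: 23, 30, 31, 32, 33, 34, …, 1193, 1203.
308 qualify.

308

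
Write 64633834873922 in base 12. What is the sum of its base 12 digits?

72

64633834873922 in base 12 is 72BA578636142.
Digit sum: 7+2+11+10+5+7+8+6+3+6+1+4+2 = 72.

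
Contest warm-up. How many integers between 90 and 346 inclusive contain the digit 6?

The integers in [90, 346] that contain the digit 6: 96, 106, 116, 126, 136, 146, …, 336, 346.
44 qualify.

44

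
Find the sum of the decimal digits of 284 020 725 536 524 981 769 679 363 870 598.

2+8+4+0+2+0+7+2+5+5+3+6+5+2+4+9+8+1+7+6+9+6+7+9+3+6+3+8+7+0+5+9+8 = 166

166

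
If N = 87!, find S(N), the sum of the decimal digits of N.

87! = 2107757298379527717213600518699389595229783738061356212322972511214654115727593174080683423236414793504734471782400000000000000000000
Sum of its 133 digits: 495.

495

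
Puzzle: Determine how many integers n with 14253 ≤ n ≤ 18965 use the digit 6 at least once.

The integers in [14253, 18965] that use the digit 6 at least once: 14256, 14260, 14261, 14262, 14263, 14264, …, 18964, 18965.
2034 qualify.

2034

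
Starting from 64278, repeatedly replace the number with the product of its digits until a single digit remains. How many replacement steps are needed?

64278 → 2688 → 768 → 336 → 54 → 20 → 0 (6 steps)

6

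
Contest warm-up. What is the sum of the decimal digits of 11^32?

139

11^32 = 2111377674535255285545615254209921
Sum of its 34 digits: 139.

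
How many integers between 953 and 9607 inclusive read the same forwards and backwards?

The integers in [953, 9607] that read the same forwards and backwards: 959, 969, 979, 989, 999, 1001, …, 9449, 9559.
91 qualify.

91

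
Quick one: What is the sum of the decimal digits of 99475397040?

9+9+4+7+5+3+9+7+0+4+0 = 57

57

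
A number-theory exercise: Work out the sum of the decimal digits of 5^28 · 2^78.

5^28 · 2^78 = 11258999068426240000000000000000000000000000
Sum of its 44 digits: 76.

76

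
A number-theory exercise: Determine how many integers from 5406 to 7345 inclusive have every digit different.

The integers in [5406, 7345] that have every digit different: 5406, 5407, 5408, 5409, 5410, 5412, …, 7342, 7345.
974 qualify.

974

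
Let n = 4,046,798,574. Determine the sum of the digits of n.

4+0+4+6+7+9+8+5+7+4 = 54

54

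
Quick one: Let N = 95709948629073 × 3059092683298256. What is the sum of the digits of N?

138

95709948629073 × 3059092683298256 = 292785603570049161811171796688
Sum of its 30 digits: 138.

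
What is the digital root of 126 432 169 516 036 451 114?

8

1+2+6+4+3+2+1+6+9+5+1+6+0+3+6+4+5+1+1+1+4 = 71
7+1 = 8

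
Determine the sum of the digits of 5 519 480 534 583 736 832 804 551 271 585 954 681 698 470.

207

5+5+1+9+4+8+0+5+3+4+5+8+3+7+3+6+8+3+2+8+0+4+5+5+1+2+7+1+5+8+5+9+5+4+6+8+1+6+9+8+4+7+0 = 207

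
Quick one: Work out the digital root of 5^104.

7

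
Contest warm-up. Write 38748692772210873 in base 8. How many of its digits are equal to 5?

38748692772210873 in base 8 is 2115233542414544271.
The digit 5 appears 3 times.

3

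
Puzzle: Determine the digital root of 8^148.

The digital root of n equals n mod 9 (or 9 when 9 | n), so we need 8^148 mod 9.
8^148 ≡ 1 (mod 9), so the digital root is 1.

1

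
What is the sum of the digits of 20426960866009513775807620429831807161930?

171

2+0+4+2+6+9+6+0+8+6+6+0+0+9+5+1+3+7+7+5+8+0+7+6+2+0+4+2+9+8+3+1+8+0+7+1+6+1+9+3+0 = 171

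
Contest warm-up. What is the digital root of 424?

4+2+4 = 10
1+0 = 1

1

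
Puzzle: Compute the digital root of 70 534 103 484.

3

7+0+5+3+4+1+0+3+4+8+4 = 39
3+9 = 12
1+2 = 3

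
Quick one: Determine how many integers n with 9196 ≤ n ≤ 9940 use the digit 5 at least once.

The integers in [9196, 9940] that use the digit 5 at least once: 9205, 9215, 9225, 9235, 9245, 9250, …, 9925, 9935.
218 qualify.

218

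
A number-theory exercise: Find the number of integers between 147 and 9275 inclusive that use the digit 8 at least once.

3190

The integers in [147, 9275] that use the digit 8 at least once: 148, 158, 168, 178, 180, 181, …, 9258, 9268.
3190 qualify.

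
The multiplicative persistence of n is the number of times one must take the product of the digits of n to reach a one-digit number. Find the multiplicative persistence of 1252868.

2

1252868 → 7680 → 0 (2 steps)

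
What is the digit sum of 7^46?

187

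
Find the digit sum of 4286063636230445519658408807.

4+2+8+6+0+6+3+6+3+6+2+3+0+4+4+5+5+1+9+6+5+8+4+0+8+8+0+7 = 123

123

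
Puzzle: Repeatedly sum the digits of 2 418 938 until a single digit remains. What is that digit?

2+4+1+8+9+3+8 = 35
3+5 = 8

8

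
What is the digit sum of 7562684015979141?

75

7+5+6+2+6+8+4+0+1+5+9+7+9+1+4+1 = 75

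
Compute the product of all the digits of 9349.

972

9×3×4×9 = 972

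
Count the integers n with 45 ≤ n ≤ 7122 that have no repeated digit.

The integers in [45, 7122] that have no repeated digit: 45, 46, 47, 48, 49, 50, …, 7109, 7120.
3786 qualify.

3786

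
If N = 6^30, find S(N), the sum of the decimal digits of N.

6^30 = 221073919720733357899776
Sum of its 24 digits: 117.

117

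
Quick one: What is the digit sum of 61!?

315

61! = 507580213877224798800856812176625227226004528988036003099405939480985600000000000000
Sum of its 84 digits: 315.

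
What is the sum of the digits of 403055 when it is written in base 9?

39

403055 in base 9 is 673788.
Digit sum: 6+7+3+7+8+8 = 39.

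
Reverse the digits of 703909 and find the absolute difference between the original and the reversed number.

205398

Reverse of 703909 is 909307.
|703909 − 909307| = 205398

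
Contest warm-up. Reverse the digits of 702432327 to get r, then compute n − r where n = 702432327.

-20801880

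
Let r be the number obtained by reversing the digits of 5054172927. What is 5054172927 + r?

Reverse of 5054172927 is 7292714505.
5054172927 + 7292714505 = 12346887432

12346887432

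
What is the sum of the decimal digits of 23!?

23! = 25852016738884976640000
Sum of its 23 digits: 99.

99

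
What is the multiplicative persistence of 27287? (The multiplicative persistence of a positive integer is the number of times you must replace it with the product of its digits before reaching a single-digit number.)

3

27287 → 1568 → 240 → 0 (3 steps)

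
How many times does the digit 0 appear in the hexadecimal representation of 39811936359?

1

39811936359 in base 16 is 944F9F067.
The digit 0 appears 1 time.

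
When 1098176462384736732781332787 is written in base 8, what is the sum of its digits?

119

1098176462384736732781332787 in base 8 is 706143722502027767531774344463.
Digit sum: 7+0+6+1+4+3+7+2+2+5+0+2+0+2+7+7+6+7+5+3+1+7+7+4+3+4+4+4+6+3 = 119.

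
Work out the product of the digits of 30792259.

0

3×0×7×9×2×2×5×9 = 0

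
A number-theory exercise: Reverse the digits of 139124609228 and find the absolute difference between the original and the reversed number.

683781812703

Reverse of 139124609228 is 822906421931.
|139124609228 − 822906421931| = 683781812703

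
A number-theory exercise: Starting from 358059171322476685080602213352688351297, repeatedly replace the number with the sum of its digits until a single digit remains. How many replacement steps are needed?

358059171322476685080602213352688351297 → 163 → 10 → 1 (3 steps)

3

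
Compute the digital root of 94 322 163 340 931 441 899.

4

9+4+3+2+2+1+6+3+3+4+0+9+3+1+4+4+1+8+9+9 = 85
8+5 = 13
1+3 = 4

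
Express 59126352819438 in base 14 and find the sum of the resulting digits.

59126352819438 in base 14 is 1085A33247B42.
Digit sum: 1+0+8+5+10+3+3+2+4+7+11+4+2 = 60.

60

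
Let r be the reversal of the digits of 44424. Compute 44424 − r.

1980

Reverse of 44424 is 42444.
44424 − 42444 = 1980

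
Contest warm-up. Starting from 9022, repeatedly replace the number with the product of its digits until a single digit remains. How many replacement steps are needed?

1

9022 → 0 (1 step)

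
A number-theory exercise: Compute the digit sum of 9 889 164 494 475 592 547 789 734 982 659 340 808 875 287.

247

9+8+8+9+1+6+4+4+9+4+4+7+5+5+9+2+5+4+7+7+8+9+7+3+4+9+8+2+6+5+9+3+4+0+8+0+8+8+7+5+2+8+7 = 247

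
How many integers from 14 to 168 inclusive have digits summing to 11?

The integers in [14, 168] that have digits summing to 11: 29, 38, 47, 56, 65, 74, …, 155, 164.
14 qualify.

14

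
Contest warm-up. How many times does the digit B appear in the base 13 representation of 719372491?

719372491 in base 13 is B6062CC6.
The digit B appears 1 time.

1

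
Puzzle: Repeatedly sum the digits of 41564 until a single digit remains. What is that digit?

4+1+5+6+4 = 20
2+0 = 2
(Equivalently, 41564 mod 9 = 2.)

2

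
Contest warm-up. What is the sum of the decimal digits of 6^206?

711

6^206 = 19913957642173950411583660538699907256194482903259058822541071906796628841067058543673829733082363131480098718413241513393011530261588923628668631456612305862656
Sum of its 161 digits: 711.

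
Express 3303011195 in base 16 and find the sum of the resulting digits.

3303011195 in base 16 is C4DFF37B.
Digit sum: 12+4+13+15+15+3+7+11 = 80.

80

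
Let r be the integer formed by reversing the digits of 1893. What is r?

3981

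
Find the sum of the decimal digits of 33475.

22

3+3+4+7+5 = 22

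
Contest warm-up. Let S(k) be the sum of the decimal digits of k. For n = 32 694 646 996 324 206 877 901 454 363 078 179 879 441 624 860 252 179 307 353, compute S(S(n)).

First digit sum: 276.
2+7+6 = 15.

15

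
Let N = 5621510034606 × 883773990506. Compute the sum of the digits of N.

123

5621510034606 × 883773990506 = 4968144355953266775450636
Sum of its 25 digits: 123.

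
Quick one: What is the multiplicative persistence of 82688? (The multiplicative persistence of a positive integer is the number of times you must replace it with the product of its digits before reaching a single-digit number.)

82688 → 6144 → 96 → 54 → 20 → 0 (5 steps)

5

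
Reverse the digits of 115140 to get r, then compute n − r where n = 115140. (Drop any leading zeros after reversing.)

Reverse of 115140 is 41511.
115140 − 41511 = 73629

73629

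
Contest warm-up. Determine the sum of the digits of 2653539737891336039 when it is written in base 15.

2653539737891336039 in base 15 is 60D6B3D1C42B7AAE.
Digit sum: 6+0+13+6+11+3+13+1+12+4+2+11+7+10+10+14 = 123.

123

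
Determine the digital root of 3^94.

The digital root of n equals n mod 9 (or 9 when 9 | n), so we need 3^94 mod 9.
3^94 ≡ 0 (mod 9), so the digital root is 9.

9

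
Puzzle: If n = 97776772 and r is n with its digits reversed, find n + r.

Reverse of 97776772 is 27767779.
97776772 + 27767779 = 125544551

125544551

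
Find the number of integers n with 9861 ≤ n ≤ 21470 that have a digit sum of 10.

295

The integers in [9861, 21470] that have a digit sum of 10: 10009, 10018, 10027, 10036, 10045, 10054, …, 21421, 21430.
295 qualify.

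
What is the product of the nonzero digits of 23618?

2×3×6×1×8 = 288

288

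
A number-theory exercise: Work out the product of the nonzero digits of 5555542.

25000

5×5×5×5×5×4×2 = 25000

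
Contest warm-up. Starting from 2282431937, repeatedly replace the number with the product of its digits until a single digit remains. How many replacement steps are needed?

2282431937 → 145152 → 200 → 0 (3 steps)

3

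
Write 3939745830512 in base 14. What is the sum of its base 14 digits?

76

3939745830512 in base 14 is D8982C06D32.
Digit sum: 13+8+9+8+2+12+0+6+13+3+2 = 76.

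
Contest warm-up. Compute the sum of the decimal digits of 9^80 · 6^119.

756

9^80 · 6^119 = 8697602404902283552825341067217641822563826137548805799427189631599917613661485335791419301312193457291884482378976853833563211252563732347951744045654303202527932317696
Sum of its 169 digits: 756.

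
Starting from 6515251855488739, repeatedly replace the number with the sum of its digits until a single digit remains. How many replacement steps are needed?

3

6515251855488739 → 82 → 10 → 1 (3 steps)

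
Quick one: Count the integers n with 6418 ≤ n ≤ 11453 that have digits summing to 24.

265

The integers in [6418, 11453] that have digits summing to 24: 6459, 6468, 6477, 6486, 6495, 6549, …, 10986, 10995.
265 qualify.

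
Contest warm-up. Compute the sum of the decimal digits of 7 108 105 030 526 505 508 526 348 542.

7+1+0+8+1+0+5+0+3+0+5+2+6+5+0+5+5+0+8+5+2+6+3+4+8+5+4+2 = 100

100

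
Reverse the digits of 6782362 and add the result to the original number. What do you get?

9415238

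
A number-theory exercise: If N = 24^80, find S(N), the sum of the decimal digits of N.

495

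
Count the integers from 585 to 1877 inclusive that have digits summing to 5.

15

The integers in [585, 1877] that have digits summing to 5: 1004, 1013, 1022, 1031, 1040, 1103, …, 1310, 1400.
15 qualify.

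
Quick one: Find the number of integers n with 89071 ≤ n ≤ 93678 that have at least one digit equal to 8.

The integers in [89071, 93678] that have at least one digit equal to 8: 89071, 89072, 89073, 89074, 89075, 89076, …, 93668, 93678.
1864 qualify.

1864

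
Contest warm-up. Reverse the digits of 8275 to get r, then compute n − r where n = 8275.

2547

Reverse of 8275 is 5728.
8275 − 5728 = 2547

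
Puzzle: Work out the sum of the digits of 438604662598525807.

4+3+8+6+0+4+6+6+2+5+9+8+5+2+5+8+0+7 = 88

88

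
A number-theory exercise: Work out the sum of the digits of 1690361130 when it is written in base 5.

22

1690361130 in base 5 is 11430213024010.
Digit sum: 1+1+4+3+0+2+1+3+0+2+4+0+1+0 = 22.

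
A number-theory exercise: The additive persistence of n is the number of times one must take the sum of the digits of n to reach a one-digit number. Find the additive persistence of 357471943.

357471943 → 43 → 7 (2 steps)

2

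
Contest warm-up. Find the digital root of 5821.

7

5+8+2+1 = 16
1+6 = 7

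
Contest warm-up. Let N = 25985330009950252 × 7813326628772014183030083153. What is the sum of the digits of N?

25985330009950252 × 7813326628772014183030083153 = 203031870924172852225309102326868940953304556
Sum of its 45 digits: 174.

174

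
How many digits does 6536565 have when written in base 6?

6536565 in base 6 is 352033513, which has 9 digits.

9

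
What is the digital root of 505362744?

9

5+0+5+3+6+2+7+4+4 = 36
3+6 = 9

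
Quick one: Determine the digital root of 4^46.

The digital root of n equals n mod 9 (or 9 when 9 | n), so we need 4^46 mod 9.
4^46 ≡ 4 (mod 9), so the digital root is 4.

4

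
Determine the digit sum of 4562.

4+5+6+2 = 17

17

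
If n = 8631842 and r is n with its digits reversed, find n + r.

Reverse of 8631842 is 2481368.
8631842 + 2481368 = 11113210

11113210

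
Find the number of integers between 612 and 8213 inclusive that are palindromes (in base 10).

The integers in [612, 8213] that are palindromes (in base 10): 616, 626, 636, 646, 656, 666, …, 8008, 8118.
111 qualify.

111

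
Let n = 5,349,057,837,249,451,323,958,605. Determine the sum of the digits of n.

117

5+3+4+9+0+5+7+8+3+7+2+4+9+4+5+1+3+2+3+9+5+8+6+0+5 = 117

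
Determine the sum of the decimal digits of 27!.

108

27! = 10888869450418352160768000000
Sum of its 29 digits: 108.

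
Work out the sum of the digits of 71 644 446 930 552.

60

7+1+6+4+4+4+4+6+9+3+0+5+5+2 = 60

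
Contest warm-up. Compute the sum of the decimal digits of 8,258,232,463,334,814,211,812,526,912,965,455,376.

156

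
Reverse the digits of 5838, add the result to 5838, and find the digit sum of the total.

12

Reversal of 5838 is 8385; 5838 + 8385 = 14223.
Digit sum of 14223: 1+4+2+2+3 = 12.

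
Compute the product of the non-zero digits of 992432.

3888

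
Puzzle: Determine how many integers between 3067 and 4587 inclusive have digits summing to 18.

The integers in [3067, 4587] that have digits summing to 18: 3069, 3078, 3087, 3096, 3159, 3168, …, 4572, 4581.
117 qualify.

117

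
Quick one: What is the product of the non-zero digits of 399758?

68040

3×9×9×7×5×8 = 68040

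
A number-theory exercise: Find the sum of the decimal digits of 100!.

648

100! = 93326215443944152681699238856266700490715968264381621468592963895217599993229915608941463976156518286253697920827223758251185210916864000000000000000000000000
Sum of its 158 digits: 648.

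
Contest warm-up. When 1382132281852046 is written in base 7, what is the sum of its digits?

1382132281852046 in base 7 is 564060522253613444.
Digit sum: 5+6+4+0+6+0+5+2+2+2+5+3+6+1+3+4+4+4 = 62.

62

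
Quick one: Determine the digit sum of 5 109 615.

5+1+0+9+6+1+5 = 27

27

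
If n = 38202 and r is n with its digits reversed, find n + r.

Reverse of 38202 is 20283.
38202 + 20283 = 58485

58485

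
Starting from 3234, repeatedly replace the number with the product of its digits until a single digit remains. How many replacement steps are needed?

3234 → 72 → 14 → 4 (3 steps)

3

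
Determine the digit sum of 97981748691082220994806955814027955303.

185

9+7+9+8+1+7+4+8+6+9+1+0+8+2+2+2+0+9+9+4+8+0+6+9+5+5+8+1+4+0+2+7+9+5+5+3+0+3 = 185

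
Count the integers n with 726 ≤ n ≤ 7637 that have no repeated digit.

3581

The integers in [726, 7637] that have no repeated digit: 726, 728, 729, 730, 731, 732, …, 7634, 7635.
3581 qualify.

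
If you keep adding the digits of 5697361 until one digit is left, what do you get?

5+6+9+7+3+6+1 = 37
3+7 = 10
1+0 = 1

1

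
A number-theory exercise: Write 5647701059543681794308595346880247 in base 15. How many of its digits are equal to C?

5647701059543681794308595346880247 in base 15 is 6961170DC1816C674048071DDB2B7.
The digit C appears 2 times.

2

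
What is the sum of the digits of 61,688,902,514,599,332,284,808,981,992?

6+1+6+8+8+9+0+2+5+1+4+5+9+9+3+3+2+2+8+4+8+0+8+9+8+1+9+9+2 = 149

149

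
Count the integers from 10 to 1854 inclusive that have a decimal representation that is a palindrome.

107

The integers in [10, 1854] that have a decimal representation that is a palindrome: 11, 22, 33, 44, 55, 66, …, 1661, 1771.
107 qualify.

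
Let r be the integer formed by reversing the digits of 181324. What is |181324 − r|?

Reverse of 181324 is 423181.
|181324 − 423181| = 241857

241857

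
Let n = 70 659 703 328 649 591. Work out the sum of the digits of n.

84

7+0+6+5+9+7+0+3+3+2+8+6+4+9+5+9+1 = 84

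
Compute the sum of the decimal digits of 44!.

216

44! = 2658271574788448768043625811014615890319638528000000000
Sum of its 55 digits: 216.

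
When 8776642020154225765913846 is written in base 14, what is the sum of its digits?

8776642020154225765913846 in base 14 is 76C805C1C6594B999D2A7C.
Digit sum: 7+6+12+8+0+5+12+1+12+6+5+9+4+11+9+9+9+13+2+10+7+12 = 169.

169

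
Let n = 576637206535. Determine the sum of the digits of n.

5+7+6+6+3+7+2+0+6+5+3+5 = 55

55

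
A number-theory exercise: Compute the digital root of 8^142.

1

The digital root of n equals n mod 9 (or 9 when 9 | n), so we need 8^142 mod 9.
8^142 ≡ 1 (mod 9), so the digital root is 1.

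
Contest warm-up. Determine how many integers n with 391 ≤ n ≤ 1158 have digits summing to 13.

57

The integers in [391, 1158] that have digits summing to 13: 391, 409, 418, 427, 436, 445, …, 1147, 1156.
57 qualify.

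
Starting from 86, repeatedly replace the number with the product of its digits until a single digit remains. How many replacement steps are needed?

3

86 → 48 → 32 → 6 (3 steps)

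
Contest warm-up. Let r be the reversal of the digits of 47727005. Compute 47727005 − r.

-2345769

Reverse of 47727005 is 50072774.
47727005 − 50072774 = -2345769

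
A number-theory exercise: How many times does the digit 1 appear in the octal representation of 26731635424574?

1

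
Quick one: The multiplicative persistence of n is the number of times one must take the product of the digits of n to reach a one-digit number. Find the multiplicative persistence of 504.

1

504 → 0 (1 step)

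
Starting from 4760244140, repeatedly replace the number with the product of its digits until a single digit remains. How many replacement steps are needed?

1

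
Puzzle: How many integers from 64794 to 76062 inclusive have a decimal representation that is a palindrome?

The integers in [64794, 76062] that have a decimal representation that is a palindrome: 64846, 64946, 65056, 65156, 65256, 65356, …, 75857, 75957.
112 qualify.

112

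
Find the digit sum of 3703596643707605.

71

3+7+0+3+5+9+6+6+4+3+7+0+7+6+0+5 = 71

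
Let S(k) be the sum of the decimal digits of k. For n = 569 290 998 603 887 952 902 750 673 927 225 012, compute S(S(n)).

First digit sum: 174.
1+7+4 = 12.

12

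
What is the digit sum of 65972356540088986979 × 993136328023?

65972356540088986979 × 993136328023 = 65519543925248125521985919812517
Sum of its 32 digits: 149.

149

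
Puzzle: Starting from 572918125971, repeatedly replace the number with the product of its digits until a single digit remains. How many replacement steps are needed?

2

572918125971 → 3175200 → 0 (2 steps)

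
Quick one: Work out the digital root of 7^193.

7

The digital root of n equals n mod 9 (or 9 when 9 | n), so we need 7^193 mod 9.
7^193 ≡ 7 (mod 9), so the digital root is 7.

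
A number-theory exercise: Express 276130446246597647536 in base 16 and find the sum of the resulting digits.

136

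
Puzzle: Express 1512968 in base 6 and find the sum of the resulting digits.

1512968 in base 6 is 52232252.
Digit sum: 5+2+2+3+2+2+5+2 = 23.

23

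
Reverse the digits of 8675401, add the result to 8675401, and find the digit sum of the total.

Reversal of 8675401 is 1045768; 8675401 + 1045768 = 9721169.
Digit sum of 9721169: 9+7+2+1+1+6+9 = 35.

35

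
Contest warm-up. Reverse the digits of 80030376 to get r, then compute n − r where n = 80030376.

Reverse of 80030376 is 67303008.
80030376 − 67303008 = 12727368

12727368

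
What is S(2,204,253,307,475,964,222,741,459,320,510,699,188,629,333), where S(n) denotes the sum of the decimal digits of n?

2+2+0+4+2+5+3+3+0+7+4+7+5+9+6+4+2+2+2+7+4+1+4+5+9+3+2+0+5+1+0+6+9+9+1+8+8+6+2+9+3+3+3 = 177

177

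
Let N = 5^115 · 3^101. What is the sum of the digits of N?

567

5^115 · 3^101 = 372217874940687778378857154144630436105701804167828152553453158458334091060946781357224831532359843322410597465932369232177734375
Sum of its 129 digits: 567.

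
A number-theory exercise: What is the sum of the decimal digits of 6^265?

945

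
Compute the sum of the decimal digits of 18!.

54

18! = 6402373705728000
Sum of its 16 digits: 54.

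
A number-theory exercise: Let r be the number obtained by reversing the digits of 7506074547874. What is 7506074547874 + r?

Reverse of 7506074547874 is 4787454706057.
7506074547874 + 4787454706057 = 12293529253931

12293529253931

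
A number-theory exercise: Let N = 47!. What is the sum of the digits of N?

225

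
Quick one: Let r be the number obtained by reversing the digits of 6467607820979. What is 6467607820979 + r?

Reverse of 6467607820979 is 9790287067646.
6467607820979 + 9790287067646 = 16257894888625

16257894888625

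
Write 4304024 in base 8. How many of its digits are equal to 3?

2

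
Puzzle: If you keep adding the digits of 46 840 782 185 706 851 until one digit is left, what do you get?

8

4+6+8+4+0+7+8+2+1+8+5+7+0+6+8+5+1 = 80
8+0 = 8
(Equivalently, 46 840 782 185 706 851 mod 9 = 8.)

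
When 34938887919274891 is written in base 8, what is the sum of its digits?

34938887919274891 in base 8 is 1741013570321505613.
Digit sum: 1+7+4+1+0+1+3+5+7+0+3+2+1+5+0+5+6+1+3 = 55.

55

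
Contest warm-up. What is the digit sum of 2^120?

2^120 = 1329227995784915872903807060280344576
Sum of its 37 digits: 172.

172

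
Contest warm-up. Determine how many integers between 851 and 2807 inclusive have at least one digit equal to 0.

The integers in [851, 2807] that have at least one digit equal to 0: 860, 870, 880, 890, 900, 901, …, 2806, 2807.
535 qualify.

535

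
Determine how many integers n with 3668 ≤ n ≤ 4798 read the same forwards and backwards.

11

The integers in [3668, 4798] that read the same forwards and backwards: 3773, 3883, 3993, 4004, 4114, 4224, …, 4664, 4774.
11 qualify.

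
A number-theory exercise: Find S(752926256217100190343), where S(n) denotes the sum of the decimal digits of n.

7+5+2+9+2+6+2+5+6+2+1+7+1+0+0+1+9+0+3+4+3 = 75

75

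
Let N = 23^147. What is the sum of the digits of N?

890

23^147 = 149276654921219029430541389365909599384451445838441937627181638075351312439814162545294384304140700297670864641959762713262771194576820211057080377861436019176764612078919382377178708116550333809386247
Sum of its 201 digits: 890.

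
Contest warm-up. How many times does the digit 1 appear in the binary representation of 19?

3

19 in base 2 is 10011.
The digit 1 appears 3 times.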